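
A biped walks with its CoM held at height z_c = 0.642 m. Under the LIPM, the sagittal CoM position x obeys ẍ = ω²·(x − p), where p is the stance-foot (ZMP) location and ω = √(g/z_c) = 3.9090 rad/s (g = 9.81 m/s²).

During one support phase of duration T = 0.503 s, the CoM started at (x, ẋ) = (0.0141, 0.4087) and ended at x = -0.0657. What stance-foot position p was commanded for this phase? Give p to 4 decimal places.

p = 0.1829

ωT = 3.9090·0.503 = 1.966227; cosh(ωT) = 3.641828, sinh(ωT) = 3.501844
x(T) = p + (x₀−p)·cosh(ωT) + (ẋ₀/ω)·sinh(ωT) ⇒ p·(1 − cosh) = x(T) − x₀·cosh − (ẋ₀/ω)·sinh
numerator   = -0.0657 − (0.0141)·3.641828 − (0.4087/3.9090)·3.501844 = -0.483180
denominator = 1 − 3.641828 = -2.641828
p = -0.483180 / -2.641828 = 0.1829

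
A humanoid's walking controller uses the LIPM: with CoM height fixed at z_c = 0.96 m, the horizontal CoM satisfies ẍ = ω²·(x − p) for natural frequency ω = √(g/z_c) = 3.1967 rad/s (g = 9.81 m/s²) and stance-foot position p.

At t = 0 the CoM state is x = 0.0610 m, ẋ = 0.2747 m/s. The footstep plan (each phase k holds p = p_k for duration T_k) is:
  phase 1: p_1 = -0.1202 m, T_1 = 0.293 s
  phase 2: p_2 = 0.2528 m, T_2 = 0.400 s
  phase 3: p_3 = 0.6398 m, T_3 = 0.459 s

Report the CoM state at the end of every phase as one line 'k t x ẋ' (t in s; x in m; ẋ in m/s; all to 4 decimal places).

phase 1: p=-0.1202, T=0.293, ωT=0.936633, cosh=1.471661, sinh=1.079716; start (x,ẋ)=(0.061000, 0.274700) → end (x,ẋ)=(0.239247, 1.029682)
phase 2: p=0.2528, T=0.400, ωT=1.278680, cosh=1.935150, sinh=1.656745; start (x,ẋ)=(0.239247, 1.029682) → end (x,ẋ)=(0.760224, 1.920813)
phase 3: p=0.6398, T=0.459, ωT=1.467285, cosh=2.283997, sinh=2.053447; start (x,ẋ)=(0.760224, 1.920813) → end (x,ẋ)=(2.148712, 5.177630)

1 0.2930 0.2392 1.0297
2 0.6930 0.7602 1.9208
3 1.1520 2.1487 5.1776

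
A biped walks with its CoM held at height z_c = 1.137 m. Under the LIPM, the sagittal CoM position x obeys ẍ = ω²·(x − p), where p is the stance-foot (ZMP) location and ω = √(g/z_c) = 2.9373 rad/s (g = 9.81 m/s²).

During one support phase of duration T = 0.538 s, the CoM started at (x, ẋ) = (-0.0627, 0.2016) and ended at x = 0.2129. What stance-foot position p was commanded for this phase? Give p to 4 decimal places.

ωT = 2.9373·0.538 = 1.580267; cosh(ωT) = 2.531087, sinh(ωT) = 2.325167
x(T) = p + (x₀−p)·cosh(ωT) + (ẋ₀/ω)·sinh(ωT) ⇒ p·(1 − cosh) = x(T) − x₀·cosh − (ẋ₀/ω)·sinh
numerator   = 0.2129 − (-0.0627)·2.531087 − (0.2016/2.9373)·2.325167 = 0.212013
denominator = 1 − 2.531087 = -1.531087
p = 0.212013 / -1.531087 = -0.1385

p = -0.1385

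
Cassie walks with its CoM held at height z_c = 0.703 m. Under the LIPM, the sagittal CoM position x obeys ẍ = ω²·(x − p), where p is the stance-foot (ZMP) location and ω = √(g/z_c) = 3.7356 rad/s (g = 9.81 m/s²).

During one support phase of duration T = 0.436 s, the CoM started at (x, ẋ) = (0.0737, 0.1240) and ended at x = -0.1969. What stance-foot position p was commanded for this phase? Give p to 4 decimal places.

p = 0.2874

ωT = 3.7356·0.436 = 1.628722; cosh(ωT) = 2.646767, sinh(ωT) = 2.450587
x(T) = p + (x₀−p)·cosh(ωT) + (ẋ₀/ω)·sinh(ωT) ⇒ p·(1 − cosh) = x(T) − x₀·cosh − (ẋ₀/ω)·sinh
numerator   = -0.1969 − (0.0737)·2.646767 − (0.1240/3.7356)·2.450587 = -0.473312
denominator = 1 − 2.646767 = -1.646767
p = -0.473312 / -1.646767 = 0.2874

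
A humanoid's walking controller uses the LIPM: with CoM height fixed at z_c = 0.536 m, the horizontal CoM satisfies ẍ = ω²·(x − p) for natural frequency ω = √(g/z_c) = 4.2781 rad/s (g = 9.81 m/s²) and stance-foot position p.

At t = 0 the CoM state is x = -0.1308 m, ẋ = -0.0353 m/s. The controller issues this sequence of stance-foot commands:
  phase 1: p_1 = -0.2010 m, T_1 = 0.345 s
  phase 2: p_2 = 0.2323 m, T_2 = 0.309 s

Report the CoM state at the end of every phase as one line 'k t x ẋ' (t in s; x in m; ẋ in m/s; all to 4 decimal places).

phase 1: p=-0.2010, T=0.345, ωT=1.475944, cosh=2.301864, sinh=2.073302; start (x,ẋ)=(-0.130800, -0.035300) → end (x,ẋ)=(-0.056517, 0.541404)
phase 2: p=0.2323, T=0.309, ωT=1.321933, cosh=2.008642, sinh=1.742022; start (x,ẋ)=(-0.056517, 0.541404) → end (x,ẋ)=(-0.127372, -1.064933)

1 0.3450 -0.0565 0.5414
2 0.6540 -0.1274 -1.0649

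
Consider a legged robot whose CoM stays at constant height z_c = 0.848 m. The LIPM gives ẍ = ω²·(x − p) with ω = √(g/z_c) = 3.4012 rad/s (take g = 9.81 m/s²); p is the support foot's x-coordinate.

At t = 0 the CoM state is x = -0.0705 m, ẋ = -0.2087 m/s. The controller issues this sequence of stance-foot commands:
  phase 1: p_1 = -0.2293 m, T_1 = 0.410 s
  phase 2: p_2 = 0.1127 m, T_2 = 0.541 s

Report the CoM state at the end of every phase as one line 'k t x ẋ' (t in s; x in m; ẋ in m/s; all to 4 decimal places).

1 0.4100 -0.0055 0.5754
2 0.9510 0.2503 0.6234

phase 1: p=-0.2293, T=0.410, ωT=1.394492, cosh=2.140442, sinh=1.892483; start (x,ẋ)=(-0.070500, -0.208700) → end (x,ẋ)=(-0.005522, 0.575440)
phase 2: p=0.1127, T=0.541, ωT=1.840049, cosh=3.227829, sinh=3.069019; start (x,ẋ)=(-0.005522, 0.575440) → end (x,ẋ)=(0.250339, 0.623380)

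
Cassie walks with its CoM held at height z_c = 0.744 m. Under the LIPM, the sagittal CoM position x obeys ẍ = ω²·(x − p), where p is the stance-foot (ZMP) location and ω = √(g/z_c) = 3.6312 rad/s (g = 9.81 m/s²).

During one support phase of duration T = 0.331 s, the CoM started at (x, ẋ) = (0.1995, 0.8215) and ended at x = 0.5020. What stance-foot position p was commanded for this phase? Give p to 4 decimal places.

p = 0.2484

ωT = 3.6312·0.331 = 1.201927; cosh(ωT) = 1.813568, sinh(ωT) = 1.512954
x(T) = p + (x₀−p)·cosh(ωT) + (ẋ₀/ω)·sinh(ωT) ⇒ p·(1 − cosh) = x(T) − x₀·cosh − (ẋ₀/ω)·sinh
numerator   = 0.5020 − (0.1995)·1.813568 − (0.8215/3.6312)·1.512954 = -0.202088
denominator = 1 − 1.813568 = -0.813568
p = -0.202088 / -0.813568 = 0.2484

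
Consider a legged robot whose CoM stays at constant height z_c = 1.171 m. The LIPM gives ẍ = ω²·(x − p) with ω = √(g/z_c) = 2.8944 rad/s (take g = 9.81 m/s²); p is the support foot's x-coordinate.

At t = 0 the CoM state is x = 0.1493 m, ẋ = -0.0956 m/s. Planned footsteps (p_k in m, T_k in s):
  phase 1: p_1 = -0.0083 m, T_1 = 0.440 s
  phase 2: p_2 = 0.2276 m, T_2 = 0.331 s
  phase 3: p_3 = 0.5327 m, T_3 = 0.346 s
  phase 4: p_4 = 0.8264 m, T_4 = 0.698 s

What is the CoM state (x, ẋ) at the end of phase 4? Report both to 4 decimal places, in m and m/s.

phase 1: p=-0.0083, T=0.440, ωT=1.273536, cosh=1.926653, sinh=1.646813; start (x,ẋ)=(0.149300, -0.095600) → end (x,ẋ)=(0.240947, 0.567018)
phase 2: p=0.2276, T=0.331, ωT=0.958046, cosh=1.495120, sinh=1.111479; start (x,ẋ)=(0.240947, 0.567018) → end (x,ẋ)=(0.465297, 0.890700)
phase 3: p=0.5327, T=0.346, ωT=1.001462, cosh=1.544801, sinh=1.177459; start (x,ẋ)=(0.465297, 0.890700) → end (x,ẋ)=(0.790917, 1.146241)
phase 4: p=0.8264, T=0.698, ωT=2.020291, cosh=3.836569, sinh=3.703952; start (x,ẋ)=(0.790917, 1.146241) → end (x,ẋ)=(2.157107, 4.017229)

x = 2.1571, ẋ = 4.0172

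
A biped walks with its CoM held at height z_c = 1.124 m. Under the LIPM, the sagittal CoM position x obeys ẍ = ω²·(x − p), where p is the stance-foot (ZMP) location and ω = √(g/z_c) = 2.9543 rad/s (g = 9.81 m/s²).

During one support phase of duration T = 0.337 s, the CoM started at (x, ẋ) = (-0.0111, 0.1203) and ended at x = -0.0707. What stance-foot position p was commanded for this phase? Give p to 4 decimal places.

p = 0.1881

ωT = 2.9543·0.337 = 0.995599; cosh(ωT) = 1.537924, sinh(ωT) = 1.168422
x(T) = p + (x₀−p)·cosh(ωT) + (ẋ₀/ω)·sinh(ωT) ⇒ p·(1 − cosh) = x(T) − x₀·cosh − (ẋ₀/ω)·sinh
numerator   = -0.0707 − (-0.0111)·1.537924 − (0.1203/2.9543)·1.168422 = -0.101208
denominator = 1 − 1.537924 = -0.537924
p = -0.101208 / -0.537924 = 0.1881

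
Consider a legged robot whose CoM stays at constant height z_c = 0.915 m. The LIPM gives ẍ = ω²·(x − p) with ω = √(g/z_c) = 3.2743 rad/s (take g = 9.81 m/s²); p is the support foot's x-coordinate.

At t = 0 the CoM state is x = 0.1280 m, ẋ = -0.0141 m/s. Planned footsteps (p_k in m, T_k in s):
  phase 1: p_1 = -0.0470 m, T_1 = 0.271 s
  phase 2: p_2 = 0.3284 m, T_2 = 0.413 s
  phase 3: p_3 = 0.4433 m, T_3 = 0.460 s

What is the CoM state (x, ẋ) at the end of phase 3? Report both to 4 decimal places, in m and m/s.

phase 1: p=-0.0470, T=0.271, ωT=0.887335, cosh=1.420200, sinh=1.008449; start (x,ẋ)=(0.128000, -0.014100) → end (x,ẋ)=(0.197192, 0.557819)
phase 2: p=0.3284, T=0.413, ωT=1.352286, cosh=2.062451, sinh=1.803802; start (x,ẋ)=(0.197192, 0.557819) → end (x,ẋ)=(0.365092, 0.375537)
phase 3: p=0.4433, T=0.460, ωT=1.506178, cosh=2.365609, sinh=2.143853; start (x,ẋ)=(0.365092, 0.375537) → end (x,ẋ)=(0.504173, 0.339382)

x = 0.5042, ẋ = 0.3394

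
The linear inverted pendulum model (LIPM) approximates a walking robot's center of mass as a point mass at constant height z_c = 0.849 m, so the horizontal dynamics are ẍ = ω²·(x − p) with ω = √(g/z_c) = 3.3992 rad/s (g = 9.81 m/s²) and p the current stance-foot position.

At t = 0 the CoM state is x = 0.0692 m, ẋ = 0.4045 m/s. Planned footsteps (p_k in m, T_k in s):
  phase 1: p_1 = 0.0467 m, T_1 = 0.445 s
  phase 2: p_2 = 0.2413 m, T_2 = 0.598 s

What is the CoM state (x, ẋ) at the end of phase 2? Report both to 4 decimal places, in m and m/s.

x = 1.9359, ẋ = 5.8565

phase 1: p=0.0467, T=0.445, ωT=1.512644, cosh=2.379521, sinh=2.159194; start (x,ẋ)=(0.069200, 0.404500) → end (x,ẋ)=(0.357180, 1.127656)
phase 2: p=0.2413, T=0.598, ωT=2.032722, cosh=3.882908, sinh=3.751929; start (x,ẋ)=(0.357180, 1.127656) → end (x,ẋ)=(1.935923, 5.856469)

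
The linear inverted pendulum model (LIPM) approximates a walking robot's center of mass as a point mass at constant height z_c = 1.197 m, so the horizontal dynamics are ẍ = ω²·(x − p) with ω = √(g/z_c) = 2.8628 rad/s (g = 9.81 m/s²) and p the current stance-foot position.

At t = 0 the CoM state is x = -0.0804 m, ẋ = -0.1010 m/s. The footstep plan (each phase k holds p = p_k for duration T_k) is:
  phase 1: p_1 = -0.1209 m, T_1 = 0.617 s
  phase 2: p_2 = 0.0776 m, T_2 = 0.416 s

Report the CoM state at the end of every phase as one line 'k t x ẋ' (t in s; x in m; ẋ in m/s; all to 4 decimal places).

phase 1: p=-0.1209, T=0.617, ωT=1.766348, cosh=3.010203, sinh=2.839247; start (x,ẋ)=(-0.080400, -0.101000) → end (x,ẋ)=(-0.099156, 0.025161)
phase 2: p=0.0776, T=0.416, ωT=1.190925, cosh=1.797031, sinh=1.493091; start (x,ẋ)=(-0.099156, 0.025161) → end (x,ẋ)=(-0.226913, -0.710313)

1 0.6170 -0.0992 0.0252
2 1.0330 -0.2269 -0.7103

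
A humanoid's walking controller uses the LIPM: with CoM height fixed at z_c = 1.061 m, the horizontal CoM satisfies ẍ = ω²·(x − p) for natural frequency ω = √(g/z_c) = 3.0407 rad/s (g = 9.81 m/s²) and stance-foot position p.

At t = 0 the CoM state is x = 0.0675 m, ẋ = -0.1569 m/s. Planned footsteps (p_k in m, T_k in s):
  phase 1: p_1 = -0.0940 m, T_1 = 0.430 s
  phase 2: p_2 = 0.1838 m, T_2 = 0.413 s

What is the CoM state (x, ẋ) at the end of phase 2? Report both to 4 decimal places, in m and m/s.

x = 0.3780, ẋ = 0.7812

phase 1: p=-0.0940, T=0.430, ωT=1.307501, cosh=1.983709, sinh=1.713214; start (x,ẋ)=(0.067500, -0.156900) → end (x,ẋ)=(0.137967, 0.530069)
phase 2: p=0.1838, T=0.413, ωT=1.255809, cosh=1.897762, sinh=1.612916; start (x,ẋ)=(0.137967, 0.530069) → end (x,ẋ)=(0.377992, 0.781163)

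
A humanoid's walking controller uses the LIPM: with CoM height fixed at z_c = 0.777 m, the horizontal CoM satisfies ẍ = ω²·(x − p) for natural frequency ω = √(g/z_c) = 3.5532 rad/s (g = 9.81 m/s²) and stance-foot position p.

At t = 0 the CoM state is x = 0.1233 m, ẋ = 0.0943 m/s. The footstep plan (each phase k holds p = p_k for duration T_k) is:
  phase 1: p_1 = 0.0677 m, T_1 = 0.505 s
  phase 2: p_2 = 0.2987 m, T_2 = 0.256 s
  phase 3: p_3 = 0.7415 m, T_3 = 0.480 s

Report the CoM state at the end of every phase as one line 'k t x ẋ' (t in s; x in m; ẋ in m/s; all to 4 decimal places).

phase 1: p=0.0677, T=0.505, ωT=1.794366, cosh=3.090946, sinh=2.924713; start (x,ẋ)=(0.123300, 0.094300) → end (x,ẋ)=(0.317177, 0.869277)
phase 2: p=0.2987, T=0.256, ωT=0.909619, cosh=1.443027, sinh=1.040350; start (x,ẋ)=(0.317177, 0.869277) → end (x,ẋ)=(0.579880, 1.322691)
phase 3: p=0.7415, T=0.480, ωT=1.705536, cosh=2.843005, sinh=2.661330; start (x,ẋ)=(0.579880, 1.322691) → end (x,ẋ)=(1.272703, 2.232101)

1 0.5050 0.3172 0.8693
2 0.7610 0.5799 1.3227
3 1.2410 1.2727 2.2321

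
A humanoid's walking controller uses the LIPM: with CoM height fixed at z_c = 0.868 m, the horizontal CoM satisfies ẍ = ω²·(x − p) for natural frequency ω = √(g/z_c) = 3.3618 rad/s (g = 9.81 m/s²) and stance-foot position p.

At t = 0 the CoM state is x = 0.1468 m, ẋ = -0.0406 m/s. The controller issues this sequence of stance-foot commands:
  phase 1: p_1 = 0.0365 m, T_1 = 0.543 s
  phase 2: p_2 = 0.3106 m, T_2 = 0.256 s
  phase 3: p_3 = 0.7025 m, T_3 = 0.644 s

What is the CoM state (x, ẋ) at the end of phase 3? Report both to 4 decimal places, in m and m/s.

phase 1: p=0.0365, T=0.543, ωT=1.825457, cosh=3.183388, sinh=3.022244; start (x,ẋ)=(0.146800, -0.040600) → end (x,ẋ)=(0.351129, 0.991422)
phase 2: p=0.3106, T=0.256, ωT=0.860621, cosh=1.393764, sinh=0.970864; start (x,ẋ)=(0.351129, 0.991422) → end (x,ẋ)=(0.653403, 1.514088)
phase 3: p=0.7025, T=0.644, ωT=2.164999, cosh=4.414672, sinh=4.299922; start (x,ẋ)=(0.653403, 1.514088) → end (x,ẋ)=(2.422352, 5.974482)

x = 2.4224, ẋ = 5.9745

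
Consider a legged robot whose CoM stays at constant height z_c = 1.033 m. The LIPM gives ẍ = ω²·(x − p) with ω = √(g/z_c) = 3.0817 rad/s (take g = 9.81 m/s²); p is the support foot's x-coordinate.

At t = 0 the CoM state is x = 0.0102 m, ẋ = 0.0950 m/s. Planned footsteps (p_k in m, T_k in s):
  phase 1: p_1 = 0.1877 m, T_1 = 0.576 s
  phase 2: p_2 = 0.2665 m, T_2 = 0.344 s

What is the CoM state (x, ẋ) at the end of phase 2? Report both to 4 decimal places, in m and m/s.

x = -1.1162, ẋ = -4.1391

phase 1: p=0.1877, T=0.576, ωT=1.775059, cosh=3.035052, sinh=2.865579; start (x,ẋ)=(0.010200, 0.095000) → end (x,ẋ)=(-0.262684, -1.279147)
phase 2: p=0.2665, T=0.344, ωT=1.060105, cosh=1.616547, sinh=1.270127; start (x,ẋ)=(-0.262684, -1.279147) → end (x,ẋ)=(-1.116153, -4.139106)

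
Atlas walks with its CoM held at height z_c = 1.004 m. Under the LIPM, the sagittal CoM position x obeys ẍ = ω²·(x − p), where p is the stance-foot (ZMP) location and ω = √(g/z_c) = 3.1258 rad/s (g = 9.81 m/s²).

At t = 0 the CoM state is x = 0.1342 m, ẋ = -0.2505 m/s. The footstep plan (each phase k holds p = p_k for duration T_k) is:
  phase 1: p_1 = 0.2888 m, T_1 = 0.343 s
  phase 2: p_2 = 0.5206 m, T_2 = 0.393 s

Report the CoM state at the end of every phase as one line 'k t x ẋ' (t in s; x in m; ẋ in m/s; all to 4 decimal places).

1 0.3430 -0.0669 -1.0320
2 0.7360 -1.0843 -4.7812

phase 1: p=0.2888, T=0.343, ωT=1.072149, cosh=1.631962, sinh=1.289690; start (x,ẋ)=(0.134200, -0.250500) → end (x,ẋ)=(-0.066856, -1.032048)
phase 2: p=0.5206, T=0.393, ωT=1.228439, cosh=1.854322, sinh=1.561573; start (x,ẋ)=(-0.066856, -1.032048) → end (x,ẋ)=(-1.084319, -4.781220)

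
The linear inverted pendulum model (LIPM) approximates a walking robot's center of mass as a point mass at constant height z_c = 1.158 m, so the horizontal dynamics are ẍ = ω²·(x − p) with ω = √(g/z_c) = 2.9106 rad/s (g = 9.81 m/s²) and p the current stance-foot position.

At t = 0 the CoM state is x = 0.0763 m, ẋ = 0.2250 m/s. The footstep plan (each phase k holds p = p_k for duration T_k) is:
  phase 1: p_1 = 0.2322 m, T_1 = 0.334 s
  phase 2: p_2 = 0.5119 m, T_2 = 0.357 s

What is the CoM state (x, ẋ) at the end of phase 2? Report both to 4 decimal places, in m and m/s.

phase 1: p=0.2322, T=0.334, ωT=0.972140, cosh=1.510935, sinh=1.132662; start (x,ẋ)=(0.076300, 0.225000) → end (x,ẋ)=(0.084204, -0.173999)
phase 2: p=0.5119, T=0.357, ωT=1.039084, cosh=1.590203, sinh=1.236424; start (x,ẋ)=(0.084204, -0.173999) → end (x,ẋ)=(-0.242138, -1.815859)

x = -0.2421, ẋ = -1.8159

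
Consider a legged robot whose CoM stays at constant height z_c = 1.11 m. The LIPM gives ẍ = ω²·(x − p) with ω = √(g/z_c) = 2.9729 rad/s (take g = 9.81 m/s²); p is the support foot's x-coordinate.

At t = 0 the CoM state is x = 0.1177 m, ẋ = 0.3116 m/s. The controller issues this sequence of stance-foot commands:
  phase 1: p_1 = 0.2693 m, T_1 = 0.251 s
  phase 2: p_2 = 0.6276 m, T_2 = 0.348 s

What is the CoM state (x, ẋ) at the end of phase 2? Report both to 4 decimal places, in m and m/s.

x = -0.1006, ẋ = -1.6579

phase 1: p=0.2693, T=0.251, ωT=0.746198, cosh=1.291566, sinh=0.817400; start (x,ẋ)=(0.117700, 0.311600) → end (x,ẋ)=(0.159173, 0.034057)
phase 2: p=0.6276, T=0.348, ωT=1.034569, cosh=1.584637, sinh=1.229257; start (x,ẋ)=(0.159173, 0.034057) → end (x,ẋ)=(-0.100604, -1.657879)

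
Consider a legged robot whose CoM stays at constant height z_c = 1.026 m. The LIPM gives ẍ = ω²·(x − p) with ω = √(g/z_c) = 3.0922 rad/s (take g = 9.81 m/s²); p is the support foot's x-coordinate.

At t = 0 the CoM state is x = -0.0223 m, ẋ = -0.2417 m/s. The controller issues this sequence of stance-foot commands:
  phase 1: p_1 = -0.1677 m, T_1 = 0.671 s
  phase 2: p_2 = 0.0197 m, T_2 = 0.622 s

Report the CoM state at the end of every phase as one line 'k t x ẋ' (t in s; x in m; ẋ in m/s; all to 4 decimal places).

1 0.6710 0.1141 0.7844
2 1.2930 1.1990 3.7186

phase 1: p=-0.1677, T=0.671, ωT=2.074866, cosh=4.044527, sinh=3.918954; start (x,ẋ)=(-0.022300, -0.241700) → end (x,ẋ)=(0.114052, 0.784422)
phase 2: p=0.0197, T=0.622, ωT=1.923348, cosh=3.494976, sinh=3.348860; start (x,ẋ)=(0.114052, 0.784422) → end (x,ẋ)=(1.198988, 3.718580)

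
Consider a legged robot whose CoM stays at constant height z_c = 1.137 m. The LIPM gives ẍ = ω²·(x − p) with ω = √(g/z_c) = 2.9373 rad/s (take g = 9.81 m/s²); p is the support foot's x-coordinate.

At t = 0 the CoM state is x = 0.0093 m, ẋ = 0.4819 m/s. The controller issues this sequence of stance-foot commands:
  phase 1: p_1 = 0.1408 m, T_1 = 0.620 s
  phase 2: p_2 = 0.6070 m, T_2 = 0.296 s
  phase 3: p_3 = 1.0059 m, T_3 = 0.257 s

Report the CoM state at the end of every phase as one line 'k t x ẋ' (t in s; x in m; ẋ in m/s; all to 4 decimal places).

phase 1: p=0.1408, T=0.620, ωT=1.821126, cosh=3.170328, sinh=3.008484; start (x,ẋ)=(0.009300, 0.481900) → end (x,ẋ)=(0.217481, 0.365739)
phase 2: p=0.6070, T=0.296, ωT=0.869441, cosh=1.402381, sinh=0.983195; start (x,ẋ)=(0.217481, 0.365739) → end (x,ẋ)=(0.183168, -0.612003)
phase 3: p=1.0059, T=0.257, ωT=0.754886, cosh=1.298717, sinh=0.828653; start (x,ẋ)=(0.183168, -0.612003) → end (x,ẋ)=(-0.235250, -2.797349)

1 0.6200 0.2175 0.3657
2 0.9160 0.1832 -0.6120
3 1.1730 -0.2352 -2.7973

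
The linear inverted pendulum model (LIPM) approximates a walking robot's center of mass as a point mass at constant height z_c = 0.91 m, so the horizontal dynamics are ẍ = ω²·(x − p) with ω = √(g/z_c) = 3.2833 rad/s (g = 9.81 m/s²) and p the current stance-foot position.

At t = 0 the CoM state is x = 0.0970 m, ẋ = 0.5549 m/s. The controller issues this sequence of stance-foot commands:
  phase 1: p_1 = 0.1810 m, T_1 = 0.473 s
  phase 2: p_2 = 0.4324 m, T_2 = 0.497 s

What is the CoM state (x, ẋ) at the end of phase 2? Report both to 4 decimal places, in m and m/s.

phase 1: p=0.1810, T=0.473, ωT=1.553001, cosh=2.468621, sinh=2.257009; start (x,ẋ)=(0.097000, 0.554900) → end (x,ẋ)=(0.355086, 0.747361)
phase 2: p=0.4324, T=0.497, ωT=1.631800, cosh=2.654324, sinh=2.458747; start (x,ẋ)=(0.355086, 0.747361) → end (x,ẋ)=(0.786855, 1.359595)

x = 0.7869, ẋ = 1.3596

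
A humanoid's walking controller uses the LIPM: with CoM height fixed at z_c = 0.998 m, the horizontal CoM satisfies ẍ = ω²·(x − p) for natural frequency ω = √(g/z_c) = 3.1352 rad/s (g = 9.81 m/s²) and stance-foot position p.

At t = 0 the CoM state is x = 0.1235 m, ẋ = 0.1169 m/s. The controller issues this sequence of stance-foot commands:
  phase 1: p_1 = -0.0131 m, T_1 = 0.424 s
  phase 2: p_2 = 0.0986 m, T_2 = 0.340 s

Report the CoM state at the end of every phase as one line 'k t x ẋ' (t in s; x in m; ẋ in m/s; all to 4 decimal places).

phase 1: p=-0.0131, T=0.424, ωT=1.329325, cosh=2.021574, sinh=1.756918; start (x,ẋ)=(0.123500, 0.116900) → end (x,ẋ)=(0.328556, 0.988754)
phase 2: p=0.0986, T=0.340, ωT=1.065968, cosh=1.624021, sinh=1.279627; start (x,ẋ)=(0.328556, 0.988754) → end (x,ẋ)=(0.875612, 2.528315)

1 0.4240 0.3286 0.9888
2 0.7640 0.8756 2.5283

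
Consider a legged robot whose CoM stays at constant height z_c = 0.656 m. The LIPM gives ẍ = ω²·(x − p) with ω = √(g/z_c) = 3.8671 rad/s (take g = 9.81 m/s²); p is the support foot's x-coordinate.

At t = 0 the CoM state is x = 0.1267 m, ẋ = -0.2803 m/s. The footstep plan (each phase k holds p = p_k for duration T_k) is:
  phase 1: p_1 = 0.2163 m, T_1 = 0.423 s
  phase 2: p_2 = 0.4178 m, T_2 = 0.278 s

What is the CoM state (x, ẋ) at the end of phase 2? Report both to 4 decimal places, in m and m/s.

x = -1.1314, ẋ = -5.7205

phase 1: p=0.2163, T=0.423, ωT=1.635783, cosh=2.664139, sinh=2.469339; start (x,ẋ)=(0.126700, -0.280300) → end (x,ẋ)=(-0.201393, -1.602365)
phase 2: p=0.4178, T=0.278, ωT=1.075054, cosh=1.635715, sinh=1.294436; start (x,ẋ)=(-0.201393, -1.602365) → end (x,ẋ)=(-1.131383, -5.720511)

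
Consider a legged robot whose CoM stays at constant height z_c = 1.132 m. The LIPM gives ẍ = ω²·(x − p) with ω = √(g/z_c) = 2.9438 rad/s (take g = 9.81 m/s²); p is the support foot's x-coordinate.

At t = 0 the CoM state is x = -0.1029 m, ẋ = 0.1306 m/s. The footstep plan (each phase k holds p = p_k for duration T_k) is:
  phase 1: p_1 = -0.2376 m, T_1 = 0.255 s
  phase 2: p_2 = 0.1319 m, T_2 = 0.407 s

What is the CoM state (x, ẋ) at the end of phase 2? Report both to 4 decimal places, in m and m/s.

x = 0.0989, ẋ = 0.1931

phase 1: p=-0.2376, T=0.255, ωT=0.750669, cosh=1.295234, sinh=0.823183; start (x,ẋ)=(-0.102900, 0.130600) → end (x,ẋ)=(-0.026612, 0.495574)
phase 2: p=0.1319, T=0.407, ωT=1.198127, cosh=1.807831, sinh=1.506072; start (x,ẋ)=(-0.026612, 0.495574) → end (x,ẋ)=(0.098877, 0.193140)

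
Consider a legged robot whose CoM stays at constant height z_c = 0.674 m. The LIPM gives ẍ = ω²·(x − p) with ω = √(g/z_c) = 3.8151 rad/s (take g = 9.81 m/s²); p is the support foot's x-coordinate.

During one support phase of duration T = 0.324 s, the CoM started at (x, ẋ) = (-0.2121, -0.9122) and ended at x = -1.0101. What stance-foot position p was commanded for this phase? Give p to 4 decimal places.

p = 0.2741

ωT = 3.8151·0.324 = 1.236092; cosh(ωT) = 1.866327, sinh(ωT) = 1.575810
x(T) = p + (x₀−p)·cosh(ωT) + (ẋ₀/ω)·sinh(ωT) ⇒ p·(1 − cosh) = x(T) − x₀·cosh − (ẋ₀/ω)·sinh
numerator   = -1.0101 − (-0.2121)·1.866327 − (-0.9122/3.8151)·1.575810 = -0.237472
denominator = 1 − 1.866327 = -0.866327
p = -0.237472 / -0.866327 = 0.2741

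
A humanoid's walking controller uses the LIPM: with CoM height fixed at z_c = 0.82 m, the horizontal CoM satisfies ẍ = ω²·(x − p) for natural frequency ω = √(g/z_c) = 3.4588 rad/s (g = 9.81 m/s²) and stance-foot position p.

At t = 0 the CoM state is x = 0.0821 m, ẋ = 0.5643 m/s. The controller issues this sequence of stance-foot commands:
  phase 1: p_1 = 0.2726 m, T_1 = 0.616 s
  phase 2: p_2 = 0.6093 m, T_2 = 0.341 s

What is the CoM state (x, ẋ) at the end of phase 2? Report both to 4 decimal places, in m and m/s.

x = -0.3710, ẋ = -2.9880

phase 1: p=0.2726, T=0.616, ωT=2.130621, cosh=4.269428, sinh=4.150664; start (x,ẋ)=(0.082100, 0.564300) → end (x,ẋ)=(0.136451, -0.325640)
phase 2: p=0.6093, T=0.341, ωT=1.179451, cosh=1.780017, sinh=1.472570; start (x,ẋ)=(0.136451, -0.325640) → end (x,ẋ)=(-0.371020, -2.988019)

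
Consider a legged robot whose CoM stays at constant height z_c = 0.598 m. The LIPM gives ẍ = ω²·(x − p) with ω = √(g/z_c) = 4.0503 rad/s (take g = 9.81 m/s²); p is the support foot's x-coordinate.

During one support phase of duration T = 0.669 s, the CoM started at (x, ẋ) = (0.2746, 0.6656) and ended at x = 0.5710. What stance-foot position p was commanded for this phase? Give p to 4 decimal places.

p = 0.4171

ωT = 4.0503·0.669 = 2.709651; cosh(ωT) = 7.545293, sinh(ωT) = 7.478733
x(T) = p + (x₀−p)·cosh(ωT) + (ẋ₀/ω)·sinh(ωT) ⇒ p·(1 − cosh) = x(T) − x₀·cosh − (ẋ₀/ω)·sinh
numerator   = 0.5710 − (0.2746)·7.545293 − (0.6656/4.0503)·7.478733 = -2.729944
denominator = 1 − 7.545293 = -6.545293
p = -2.729944 / -6.545293 = 0.4171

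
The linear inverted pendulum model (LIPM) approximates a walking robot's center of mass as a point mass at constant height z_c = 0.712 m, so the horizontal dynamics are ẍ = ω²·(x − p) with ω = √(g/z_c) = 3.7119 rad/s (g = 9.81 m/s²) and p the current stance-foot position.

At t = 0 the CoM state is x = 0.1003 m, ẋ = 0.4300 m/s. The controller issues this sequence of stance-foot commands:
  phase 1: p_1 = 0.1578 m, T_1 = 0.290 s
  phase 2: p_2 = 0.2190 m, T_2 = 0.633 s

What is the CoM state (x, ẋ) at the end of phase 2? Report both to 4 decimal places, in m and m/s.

phase 1: p=0.1578, T=0.290, ωT=1.076451, cosh=1.637525, sinh=1.296722; start (x,ẋ)=(0.100300, 0.430000) → end (x,ẋ)=(0.213859, 0.427371)
phase 2: p=0.2190, T=0.633, ωT=2.349633, cosh=5.288562, sinh=5.193157; start (x,ẋ)=(0.213859, 0.427371) → end (x,ẋ)=(0.789729, 2.161083)

x = 0.7897, ẋ = 2.1611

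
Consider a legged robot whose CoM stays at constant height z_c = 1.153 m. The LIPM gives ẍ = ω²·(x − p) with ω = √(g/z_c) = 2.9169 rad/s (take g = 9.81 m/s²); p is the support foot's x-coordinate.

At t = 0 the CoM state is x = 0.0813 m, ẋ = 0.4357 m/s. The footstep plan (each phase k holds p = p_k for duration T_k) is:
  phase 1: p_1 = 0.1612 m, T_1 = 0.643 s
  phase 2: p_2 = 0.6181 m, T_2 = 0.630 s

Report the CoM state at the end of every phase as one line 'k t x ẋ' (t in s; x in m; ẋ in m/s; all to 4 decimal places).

phase 1: p=0.1612, T=0.643, ωT=1.875567, cosh=3.338892, sinh=3.185624; start (x,ẋ)=(0.081300, 0.435700) → end (x,ẋ)=(0.370262, 0.712313)
phase 2: p=0.6181, T=0.630, ωT=1.837647, cosh=3.220466, sinh=3.061274; start (x,ẋ)=(0.370262, 0.712313) → end (x,ẋ)=(0.567516, 0.080927)

1 0.6430 0.3703 0.7123
2 1.2730 0.5675 0.0809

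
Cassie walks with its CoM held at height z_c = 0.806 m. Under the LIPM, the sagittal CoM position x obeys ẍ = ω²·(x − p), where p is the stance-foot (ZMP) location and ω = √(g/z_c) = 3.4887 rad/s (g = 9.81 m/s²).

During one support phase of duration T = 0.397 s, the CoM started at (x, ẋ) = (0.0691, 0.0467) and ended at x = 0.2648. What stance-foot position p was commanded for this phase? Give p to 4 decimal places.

p = -0.0829

ωT = 3.4887·0.397 = 1.385014; cosh(ωT) = 2.122601, sinh(ωT) = 1.872281
x(T) = p + (x₀−p)·cosh(ωT) + (ẋ₀/ω)·sinh(ωT) ⇒ p·(1 − cosh) = x(T) − x₀·cosh − (ẋ₀/ω)·sinh
numerator   = 0.2648 − (0.0691)·2.122601 − (0.0467/3.4887)·1.872281 = 0.093066
denominator = 1 − 2.122601 = -1.122601
p = 0.093066 / -1.122601 = -0.0829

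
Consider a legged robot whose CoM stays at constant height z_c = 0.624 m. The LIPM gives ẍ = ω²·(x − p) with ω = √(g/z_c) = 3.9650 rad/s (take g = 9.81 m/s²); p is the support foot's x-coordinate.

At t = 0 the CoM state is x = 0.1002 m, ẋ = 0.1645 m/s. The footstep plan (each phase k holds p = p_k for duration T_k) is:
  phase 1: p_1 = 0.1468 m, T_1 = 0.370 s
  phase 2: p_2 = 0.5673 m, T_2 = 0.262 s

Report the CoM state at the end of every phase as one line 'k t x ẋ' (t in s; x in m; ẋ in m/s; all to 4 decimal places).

phase 1: p=0.1468, T=0.370, ωT=1.467050, cosh=2.283514, sinh=2.052910; start (x,ẋ)=(0.100200, 0.164500) → end (x,ẋ)=(0.125559, -0.003676)
phase 2: p=0.5673, T=0.262, ωT=1.038830, cosh=1.589889, sinh=1.236020; start (x,ẋ)=(0.125559, -0.003676) → end (x,ẋ)=(-0.136164, -2.170736)

1 0.3700 0.1256 -0.0037
2 0.6320 -0.1362 -2.1707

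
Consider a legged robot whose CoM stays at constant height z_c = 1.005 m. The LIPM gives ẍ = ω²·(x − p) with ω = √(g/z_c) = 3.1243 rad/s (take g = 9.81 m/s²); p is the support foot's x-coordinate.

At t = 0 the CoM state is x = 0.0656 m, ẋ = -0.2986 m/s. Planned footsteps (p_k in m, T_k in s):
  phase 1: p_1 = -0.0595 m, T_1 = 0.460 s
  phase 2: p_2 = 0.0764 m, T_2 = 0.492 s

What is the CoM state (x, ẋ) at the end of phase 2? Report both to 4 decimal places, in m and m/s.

x = 0.0404, ẋ = -0.0565

phase 1: p=-0.0595, T=0.460, ωT=1.437178, cosh=2.223200, sinh=1.985602; start (x,ẋ)=(0.065600, -0.298600) → end (x,ẋ)=(0.028851, 0.112225)
phase 2: p=0.0764, T=0.492, ωT=1.537156, cosh=2.433166, sinh=2.218175; start (x,ẋ)=(0.028851, 0.112225) → end (x,ẋ)=(0.040384, -0.056460)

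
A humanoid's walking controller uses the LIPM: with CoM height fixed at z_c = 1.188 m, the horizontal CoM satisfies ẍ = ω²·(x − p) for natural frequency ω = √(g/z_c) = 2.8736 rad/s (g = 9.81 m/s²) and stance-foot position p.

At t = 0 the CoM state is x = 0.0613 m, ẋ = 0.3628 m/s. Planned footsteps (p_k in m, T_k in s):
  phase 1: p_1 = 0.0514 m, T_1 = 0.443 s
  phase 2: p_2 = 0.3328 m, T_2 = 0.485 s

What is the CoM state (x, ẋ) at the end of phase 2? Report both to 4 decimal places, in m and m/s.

x = 0.7066, ẋ = 1.2982

phase 1: p=0.0514, T=0.443, ωT=1.273005, cosh=1.925779, sinh=1.645790; start (x,ẋ)=(0.061300, 0.362800) → end (x,ẋ)=(0.278251, 0.745493)
phase 2: p=0.3328, T=0.485, ωT=1.393696, cosh=2.138936, sinh=1.890780; start (x,ẋ)=(0.278251, 0.745493) → end (x,ẋ)=(0.706644, 1.298177)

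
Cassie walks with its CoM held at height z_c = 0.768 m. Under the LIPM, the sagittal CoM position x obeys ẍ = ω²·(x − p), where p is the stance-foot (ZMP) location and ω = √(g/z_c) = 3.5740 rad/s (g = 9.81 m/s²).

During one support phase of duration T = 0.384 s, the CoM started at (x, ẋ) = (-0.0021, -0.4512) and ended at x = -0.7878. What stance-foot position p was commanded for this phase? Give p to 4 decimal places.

p = 0.5007

ωT = 3.5740·0.384 = 1.372416; cosh(ωT) = 2.099182, sinh(ωT) = 1.845688
x(T) = p + (x₀−p)·cosh(ωT) + (ẋ₀/ω)·sinh(ωT) ⇒ p·(1 − cosh) = x(T) − x₀·cosh − (ẋ₀/ω)·sinh
numerator   = -0.7878 − (-0.0021)·2.099182 − (-0.4512/3.5740)·1.845688 = -0.550383
denominator = 1 − 2.099182 = -1.099182
p = -0.550383 / -1.099182 = 0.5007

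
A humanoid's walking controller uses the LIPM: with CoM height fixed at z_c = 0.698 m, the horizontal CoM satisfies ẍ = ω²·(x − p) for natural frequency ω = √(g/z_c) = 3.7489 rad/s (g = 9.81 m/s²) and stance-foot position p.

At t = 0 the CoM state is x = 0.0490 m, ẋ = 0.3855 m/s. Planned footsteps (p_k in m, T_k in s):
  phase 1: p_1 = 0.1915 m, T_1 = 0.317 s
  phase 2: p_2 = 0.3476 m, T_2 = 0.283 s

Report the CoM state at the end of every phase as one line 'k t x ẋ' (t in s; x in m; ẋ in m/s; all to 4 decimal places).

1 0.3170 0.0890 -0.1039
2 0.6000 -0.1059 -1.4006

phase 1: p=0.1915, T=0.317, ωT=1.188401, cosh=1.793269, sinh=1.488561; start (x,ẋ)=(0.049000, 0.385500) → end (x,ẋ)=(0.089028, -0.103911)
phase 2: p=0.3476, T=0.283, ωT=1.060939, cosh=1.617606, sinh=1.271475; start (x,ẋ)=(0.089028, -0.103911) → end (x,ẋ)=(-0.105910, -1.400605)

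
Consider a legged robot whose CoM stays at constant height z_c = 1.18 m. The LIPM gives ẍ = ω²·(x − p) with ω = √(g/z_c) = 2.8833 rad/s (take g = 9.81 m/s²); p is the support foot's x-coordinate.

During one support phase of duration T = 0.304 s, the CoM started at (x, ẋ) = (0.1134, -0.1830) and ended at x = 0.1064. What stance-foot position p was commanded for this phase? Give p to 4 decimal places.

p = -0.0235

ωT = 2.8833·0.304 = 0.876523; cosh(ωT) = 1.409380, sinh(ωT) = 0.993152
x(T) = p + (x₀−p)·cosh(ωT) + (ẋ₀/ω)·sinh(ωT) ⇒ p·(1 − cosh) = x(T) − x₀·cosh − (ẋ₀/ω)·sinh
numerator   = 0.1064 − (0.1134)·1.409380 − (-0.1830/2.8833)·0.993152 = 0.009611
denominator = 1 − 1.409380 = -0.409380
p = 0.009611 / -0.409380 = -0.0235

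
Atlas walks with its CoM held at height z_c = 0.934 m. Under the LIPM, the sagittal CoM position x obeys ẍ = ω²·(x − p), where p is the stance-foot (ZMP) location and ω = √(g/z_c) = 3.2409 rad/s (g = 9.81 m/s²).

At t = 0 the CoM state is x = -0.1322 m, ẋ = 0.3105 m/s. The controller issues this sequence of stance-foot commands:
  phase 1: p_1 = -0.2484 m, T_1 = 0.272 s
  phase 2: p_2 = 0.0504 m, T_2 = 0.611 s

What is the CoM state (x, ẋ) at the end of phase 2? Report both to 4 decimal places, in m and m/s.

phase 1: p=-0.2484, T=0.272, ωT=0.881525, cosh=1.414365, sinh=1.000214; start (x,ẋ)=(-0.132200, 0.310500) → end (x,ẋ)=(0.011776, 0.815833)
phase 2: p=0.0504, T=0.611, ωT=1.980190, cosh=3.691081, sinh=3.553038; start (x,ẋ)=(0.011776, 0.815833) → end (x,ẋ)=(0.802245, 2.566555)

x = 0.8022, ẋ = 2.5666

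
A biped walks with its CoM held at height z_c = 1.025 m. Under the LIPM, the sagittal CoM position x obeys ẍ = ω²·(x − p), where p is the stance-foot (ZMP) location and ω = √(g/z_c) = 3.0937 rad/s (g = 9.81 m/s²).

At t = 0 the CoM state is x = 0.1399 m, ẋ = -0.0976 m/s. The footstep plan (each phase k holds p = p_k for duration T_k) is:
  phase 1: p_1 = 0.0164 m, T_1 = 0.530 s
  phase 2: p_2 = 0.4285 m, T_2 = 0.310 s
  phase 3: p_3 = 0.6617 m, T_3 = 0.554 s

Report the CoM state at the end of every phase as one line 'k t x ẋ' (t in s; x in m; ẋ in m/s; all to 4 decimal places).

1 0.5300 0.2684 0.6865
2 0.8400 0.4359 0.4758
3 1.3940 0.4276 -0.5127

phase 1: p=0.0164, T=0.530, ωT=1.639661, cosh=2.673734, sinh=2.479688; start (x,ẋ)=(0.139900, -0.097600) → end (x,ẋ)=(0.268377, 0.686463)
phase 2: p=0.4285, T=0.310, ωT=0.959047, cosh=1.496233, sinh=1.112975; start (x,ẋ)=(0.268377, 0.686463) → end (x,ẋ)=(0.435877, 0.475771)
phase 3: p=0.6617, T=0.554, ωT=1.713910, cosh=2.865390, sinh=2.685230; start (x,ẋ)=(0.435877, 0.475771) → end (x,ẋ)=(0.427584, -0.512706)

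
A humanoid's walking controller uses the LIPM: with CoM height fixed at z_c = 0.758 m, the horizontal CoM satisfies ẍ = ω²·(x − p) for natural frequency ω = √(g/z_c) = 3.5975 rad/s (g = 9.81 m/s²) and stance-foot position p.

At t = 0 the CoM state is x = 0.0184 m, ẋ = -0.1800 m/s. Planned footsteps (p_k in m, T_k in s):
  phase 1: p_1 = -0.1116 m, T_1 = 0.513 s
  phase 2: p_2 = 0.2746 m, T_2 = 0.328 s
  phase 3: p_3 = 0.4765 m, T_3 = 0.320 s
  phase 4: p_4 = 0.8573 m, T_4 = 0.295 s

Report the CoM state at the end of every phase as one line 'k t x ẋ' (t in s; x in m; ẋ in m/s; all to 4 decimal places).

1 0.5130 0.1558 0.8595
2 0.8410 0.4150 0.9007
3 1.1610 0.7259 1.2518
4 1.4560 1.0872 1.4240

phase 1: p=-0.1116, T=0.513, ωT=1.845518, cosh=3.244659, sinh=3.086716; start (x,ẋ)=(0.018400, -0.180000) → end (x,ẋ)=(0.155763, 0.859541)
phase 2: p=0.2746, T=0.328, ωT=1.179980, cosh=1.780797, sinh=1.473512; start (x,ẋ)=(0.155763, 0.859541) → end (x,ẋ)=(0.415037, 0.900716)
phase 3: p=0.4765, T=0.320, ωT=1.151200, cosh=1.739121, sinh=1.422864; start (x,ẋ)=(0.415037, 0.900716) → end (x,ẋ)=(0.725855, 1.251842)
phase 4: p=0.8573, T=0.295, ωT=1.061262, cosh=1.618018, sinh=1.271999; start (x,ẋ)=(0.725855, 1.251842) → end (x,ẋ)=(1.087245, 1.424010)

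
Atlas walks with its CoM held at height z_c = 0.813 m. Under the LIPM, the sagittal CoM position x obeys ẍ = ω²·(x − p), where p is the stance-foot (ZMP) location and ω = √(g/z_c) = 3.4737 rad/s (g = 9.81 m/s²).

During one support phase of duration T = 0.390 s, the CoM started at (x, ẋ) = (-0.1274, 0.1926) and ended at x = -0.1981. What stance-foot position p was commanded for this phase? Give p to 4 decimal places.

p = 0.0329

ωT = 3.4737·0.390 = 1.354743; cosh(ωT) = 2.066889, sinh(ωT) = 1.808876
x(T) = p + (x₀−p)·cosh(ωT) + (ẋ₀/ω)·sinh(ωT) ⇒ p·(1 − cosh) = x(T) − x₀·cosh − (ẋ₀/ω)·sinh
numerator   = -0.1981 − (-0.1274)·2.066889 − (0.1926/3.4737)·1.808876 = -0.035072
denominator = 1 − 2.066889 = -1.066889
p = -0.035072 / -1.066889 = 0.0329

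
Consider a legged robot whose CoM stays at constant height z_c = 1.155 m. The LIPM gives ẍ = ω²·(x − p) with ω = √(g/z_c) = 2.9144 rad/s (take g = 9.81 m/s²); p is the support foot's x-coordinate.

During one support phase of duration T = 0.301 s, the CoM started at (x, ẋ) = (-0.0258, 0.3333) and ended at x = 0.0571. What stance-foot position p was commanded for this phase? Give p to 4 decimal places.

ωT = 2.9144·0.301 = 0.877234; cosh(ωT) = 1.410086, sinh(ωT) = 0.994155
x(T) = p + (x₀−p)·cosh(ωT) + (ẋ₀/ω)·sinh(ωT) ⇒ p·(1 − cosh) = x(T) − x₀·cosh − (ẋ₀/ω)·sinh
numerator   = 0.0571 − (-0.0258)·1.410086 − (0.3333/2.9144)·0.994155 = -0.020214
denominator = 1 − 1.410086 = -0.410086
p = -0.020214 / -0.410086 = 0.0493

p = 0.0493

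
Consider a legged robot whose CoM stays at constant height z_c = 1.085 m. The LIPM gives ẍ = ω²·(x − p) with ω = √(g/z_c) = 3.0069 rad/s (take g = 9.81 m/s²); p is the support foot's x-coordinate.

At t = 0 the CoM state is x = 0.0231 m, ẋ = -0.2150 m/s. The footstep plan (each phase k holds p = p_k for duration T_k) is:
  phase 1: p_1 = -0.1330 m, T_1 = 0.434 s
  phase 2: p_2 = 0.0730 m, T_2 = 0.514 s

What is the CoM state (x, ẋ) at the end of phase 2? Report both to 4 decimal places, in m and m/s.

phase 1: p=-0.1330, T=0.434, ωT=1.304995, cosh=1.979422, sinh=1.708248; start (x,ẋ)=(0.023100, -0.215000) → end (x,ẋ)=(0.053844, 0.376237)
phase 2: p=0.0730, T=0.514, ωT=1.545547, cosh=2.451865, sinh=2.238670; start (x,ẋ)=(0.053844, 0.376237) → end (x,ẋ)=(0.306145, 0.793535)

x = 0.3061, ẋ = 0.7935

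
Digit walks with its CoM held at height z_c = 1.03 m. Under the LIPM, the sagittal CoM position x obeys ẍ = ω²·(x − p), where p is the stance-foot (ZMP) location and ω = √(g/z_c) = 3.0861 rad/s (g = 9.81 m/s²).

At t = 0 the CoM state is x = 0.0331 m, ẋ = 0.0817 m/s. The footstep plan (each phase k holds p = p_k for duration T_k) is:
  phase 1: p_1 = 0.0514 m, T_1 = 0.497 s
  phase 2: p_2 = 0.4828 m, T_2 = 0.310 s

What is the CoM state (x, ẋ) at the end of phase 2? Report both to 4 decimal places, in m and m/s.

x = -0.1141, ẋ = -1.3191

phase 1: p=0.0514, T=0.497, ωT=1.533792, cosh=2.425718, sinh=2.210002; start (x,ẋ)=(0.033100, 0.081700) → end (x,ẋ)=(0.065516, 0.073370)
phase 2: p=0.4828, T=0.310, ωT=0.956691, cosh=1.493615, sinh=1.109453; start (x,ẋ)=(0.065516, 0.073370) → end (x,ẋ)=(-0.114085, -1.319146)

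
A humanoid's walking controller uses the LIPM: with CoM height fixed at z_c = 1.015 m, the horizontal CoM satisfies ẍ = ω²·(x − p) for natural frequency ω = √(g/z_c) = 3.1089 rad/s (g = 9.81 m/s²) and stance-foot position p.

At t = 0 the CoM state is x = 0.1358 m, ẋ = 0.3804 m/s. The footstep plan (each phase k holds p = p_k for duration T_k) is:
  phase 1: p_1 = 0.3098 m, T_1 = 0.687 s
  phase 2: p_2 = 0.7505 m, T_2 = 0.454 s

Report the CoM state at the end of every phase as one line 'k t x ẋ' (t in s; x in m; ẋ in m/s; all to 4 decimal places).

1 0.6870 0.0737 -0.6250
2 1.1410 -1.1078 -5.4166

phase 1: p=0.3098, T=0.687, ωT=2.135814, cosh=4.291042, sinh=4.172894; start (x,ẋ)=(0.135800, 0.380400) → end (x,ẋ)=(0.073747, -0.625009)
phase 2: p=0.7505, T=0.454, ωT=1.411441, cosh=2.172826, sinh=1.929034; start (x,ẋ)=(0.073747, -0.625009) → end (x,ẋ)=(-1.107776, -5.416639)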